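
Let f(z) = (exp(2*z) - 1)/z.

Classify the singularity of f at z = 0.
Let u = z. The exponent is 2*z = 2u, so
  f = (e^(2u) - 1)/u = ((2u) + (2u)^2/2 + (2u)^3/6 + ...)/u = 2 + (2)*u + (4/3)*u^2 + ...
The Laurent expansion about u = 0 has no negative powers; equivalently lim_{z→0} f(z) = 2 exists and is finite.
So the singularity is removable.

Final answer: removable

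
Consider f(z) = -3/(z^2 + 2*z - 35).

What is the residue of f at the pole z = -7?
1/4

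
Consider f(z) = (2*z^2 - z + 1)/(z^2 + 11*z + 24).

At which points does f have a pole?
{-8, -3}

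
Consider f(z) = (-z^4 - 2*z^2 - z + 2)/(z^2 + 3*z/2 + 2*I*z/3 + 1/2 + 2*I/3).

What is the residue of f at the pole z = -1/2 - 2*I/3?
Write f(z) = P(z)/Q(z) with P(z) = -z^4 - 2*z^2 - z + 2 and Q(z) = z^2 + 3*z/2 + 2*I*z/3 + 1/2 + 2*I/3.
The denominator factors as Q(z) = (z + 1)*(z + 1/2 + 2*I/3), so z = -1/2 - 2*I/3 is a simple zero of Q and P is analytic there; z = -1/2 - 2*I/3 is therefore a simple pole and
  Res(f, z₀) = P(z₀)/Q'(z₀).

Q'(z) = 2*z + 3/2 + 2*I/3, so Q'(-1/2 - 2*I/3) = 1/2 - 2*I/3.
P(-1/2 - 2*I/3) = 4271/1296 - 11*I/27.

Res(f, -1/2 - 2*I/3) = (4271/1296 - 11*I/27)/(1/2 - 2*I/3) = 199/72 + 155*I/54

Final answer: 199/72 + 155*I/54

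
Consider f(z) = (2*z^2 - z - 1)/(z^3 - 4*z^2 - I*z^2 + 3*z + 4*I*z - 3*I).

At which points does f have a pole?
The singularities of f are the zeros of the denominator. Factoring,
  z^3 - 4*z^2 - I*z^2 + 3*z + 4*I*z - 3*I = (z - 3)*(z - 1)*(z - I)
so the candidates are z = 3, z = 1, z = I.

Check the numerator P(z) = 2*z^2 - z - 1 at each one:
  P(3) = 14 ≠ 0, so z = 3 is a (simple) pole.
  P(1) = 0, so the factor (z - 1) cancels and z = 1 is only a removable singularity, not a pole.
  P(I) = -3 - I ≠ 0, so z = I is a (simple) pole.

Poles of f: {I, 3}

Final answer: {I, 3}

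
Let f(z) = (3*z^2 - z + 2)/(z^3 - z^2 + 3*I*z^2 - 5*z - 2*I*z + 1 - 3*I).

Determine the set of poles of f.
{-1 - I, -I, 2 - I}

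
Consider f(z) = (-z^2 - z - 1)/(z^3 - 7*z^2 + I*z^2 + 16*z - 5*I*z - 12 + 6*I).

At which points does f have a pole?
The singularities of f are the zeros of the denominator. Factoring,
  z^3 - 7*z^2 + I*z^2 + 16*z - 5*I*z - 12 + 6*I = (z - 3)*(z - 2 + I)*(z - 2)
so the candidates are z = 3, z = 2 - I, z = 2.

Check the numerator P(z) = -z^2 - z - 1 at each one:
  P(3) = -13 ≠ 0, so z = 3 is a (simple) pole.
  P(2 - I) = -6 + 5*I ≠ 0, so z = 2 - I is a (simple) pole.
  P(2) = -7 ≠ 0, so z = 2 is a (simple) pole.

Poles of f: {2 - I, 2, 3}

Final answer: {2 - I, 2, 3}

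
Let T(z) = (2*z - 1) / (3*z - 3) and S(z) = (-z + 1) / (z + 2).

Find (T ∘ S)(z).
z/(2*z + 1)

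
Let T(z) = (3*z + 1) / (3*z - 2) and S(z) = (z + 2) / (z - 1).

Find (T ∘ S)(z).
(T ∘ S)(z) = T(S(z)) = ((3)*S(z) + (1))/((3)*S(z) + (-2)). Multiply numerator and denominator by z - 1:
  numerator:   (3)*(z + 2) + (1)*(z - 1) = 4*z + 5
  denominator: (3)*(z + 2) + (-2)*(z - 1) = z + 8
(T ∘ S)(z) = (4*z + 5)/(z + 8)

Final answer: (4*z + 5)/(z + 8)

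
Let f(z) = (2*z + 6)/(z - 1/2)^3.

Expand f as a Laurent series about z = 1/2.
Put w = z - (1/2), i.e. z = w + 1/2. The denominator is w^3, so it suffices to rewrite the numerator in powers of w.

P(z) = 2*z + 6
P(w + 1/2) = 7 + 2*w

Dividing each term by w^3:
  f = 7/w^3 + 2/w^2

Substituting back w = z - 1/2:
  f(z) = 7/(z - 1/2)^3 + 2/(z - 1/2)^2

The series is finite because the numerator is a polynomial; the negative powers form the principal part.

Final answer: 7/(z - 1/2)^3 + 2/(z - 1/2)^2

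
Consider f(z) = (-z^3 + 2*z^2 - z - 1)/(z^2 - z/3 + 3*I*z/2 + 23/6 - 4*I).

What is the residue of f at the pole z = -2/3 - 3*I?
Write f(z) = P(z)/Q(z) with P(z) = -z^3 + 2*z^2 - z - 1 and Q(z) = z^2 - z/3 + 3*I*z/2 + 23/6 - 4*I.
The denominator factors as Q(z) = (z - 1 - 3*I/2)*(z + 2/3 + 3*I), so z = -2/3 - 3*I is a simple zero of Q and P is analytic there; z = -2/3 - 3*I is therefore a simple pole and
  Res(f, z₀) = P(z₀)/Q'(z₀).

Q'(z) = 2*z - 1/3 + 3*I/2, so Q'(-2/3 - 3*I) = -5/3 - 9*I/2.
P(-2/3 - 3*I) = -949/27 - 12*I.

Res(f, -2/3 - 3*I) = (-949/27 - 12*I)/(-5/3 - 9*I/2) = 44/9 - 6*I

Final answer: 44/9 - 6*I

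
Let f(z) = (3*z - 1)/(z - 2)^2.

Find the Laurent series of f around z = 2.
Put w = z - (2), i.e. z = w + 2. The denominator is w^2, so it suffices to rewrite the numerator in powers of w.

P(z) = 3*z - 1
P(w + 2) = 5 + 3*w

Dividing each term by w^2:
  f = 5/w^2 + 3/w

Substituting back w = z - 2:
  f(z) = 5/(z - 2)^2 + 3/(z - 2)

The series is finite because the numerator is a polynomial; the negative powers form the principal part, and the coefficient of 1/(z - 2) gives Res(f, 2) = 3.

Final answer: 5/(z - 2)^2 + 3/(z - 2)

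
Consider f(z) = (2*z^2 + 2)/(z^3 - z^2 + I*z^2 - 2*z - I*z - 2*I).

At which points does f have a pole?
{-1, 2}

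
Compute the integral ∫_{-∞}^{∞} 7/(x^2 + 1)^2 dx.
Let f(z) = 7/(z^2 + 1)^2. The denominator has no real zeros and deg Q - deg P = 4 ≥ 2, so the integral of f over the upper semicircle |z| = R tends to 0 as R → ∞. Closing the contour in the upper half-plane,
  ∫_{-∞}^{∞} f(x) dx = 2πi · Σ Res(f, z_k)  over the poles with Im z_k > 0.

Zeros of the denominator: z^2 + 1 = 0 gives z = ±I.
Upper half-plane: z = I (a pole of order 2).

Write f(z) = g(z)/(z - I)^2 with g(z) = 7/(z + I)^2. For a double pole, Res(f, z₀) = g'(z₀):
  g'(z) = -14/(z + I)^3
  Res(f, I) = g'(I) = -7*I/4

∫_{-∞}^{∞} f(x) dx = 2πi · (-7*I/4) = 7*pi/2

Final answer: 7*pi/2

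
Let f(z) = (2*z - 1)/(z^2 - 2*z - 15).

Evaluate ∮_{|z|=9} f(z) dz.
4*I*pi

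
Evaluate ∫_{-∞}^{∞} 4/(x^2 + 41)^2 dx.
Let f(z) = 4/(z^2 + 41)^2. The denominator has no real zeros and deg Q - deg P = 4 ≥ 2, so the integral of f over the upper semicircle |z| = R tends to 0 as R → ∞. Closing the contour in the upper half-plane,
  ∫_{-∞}^{∞} f(x) dx = 2πi · Σ Res(f, z_k)  over the poles with Im z_k > 0.

Zeros of the denominator: z^2 + 41 = 0 gives z = ±sqrt(41)*I.
Upper half-plane: z = sqrt(41)*I (a pole of order 2).

Write f(z) = g(z)/(z - sqrt(41)*I)^2 with g(z) = 4/(z + sqrt(41)*I)^2. For a double pole, Res(f, z₀) = g'(z₀):
  g'(z) = -8/(z + sqrt(41)*I)^3
  Res(f, sqrt(41)*I) = g'(sqrt(41)*I) = -sqrt(41)*I/1681

∫_{-∞}^{∞} f(x) dx = 2πi · (-sqrt(41)*I/1681) = 2*sqrt(41)*pi/1681

Final answer: 2*sqrt(41)*pi/1681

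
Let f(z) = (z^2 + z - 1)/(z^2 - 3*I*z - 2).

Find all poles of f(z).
{I, 2*I}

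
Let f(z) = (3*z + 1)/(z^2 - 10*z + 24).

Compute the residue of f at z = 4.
Write f(z) = P(z)/Q(z) with P(z) = 3*z + 1 and Q(z) = z^2 - 10*z + 24.
The denominator factors as Q(z) = (z - 6)*(z - 4), so z = 4 is a simple zero of Q and P is analytic there; z = 4 is therefore a simple pole and
  Res(f, z₀) = P(z₀)/Q'(z₀).

Q'(z) = 2*z - 10, so Q'(4) = -2.
P(4) = 13.

Res(f, 4) = (13)/(-2) = -13/2

Final answer: -13/2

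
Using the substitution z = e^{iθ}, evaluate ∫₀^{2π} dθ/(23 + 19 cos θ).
Let J = ∫₀^{2π} dθ/(23 + 19 cos θ).
Put z = e^{iθ}: then cos θ = (z + 1/z)/2, dθ = dz/(iz), and z runs once counterclockwise around |z| = 1:
  J = ∮_{|z|=1} 1/(23 + 19*(z + 1/z)/2) · dz/(iz) = (2/i) ∮_{|z|=1} dz/(19*z^2 + 46*z + 19).
The roots of 19*z^2 + 46*z + 19 are z = (-23 ± sqrt(23^2 - 19^2))/19, with sqrt(168) = 2*sqrt(42); their product is 1, so only z₊ = -23/19 + 2*sqrt(42)/19 lies inside the unit circle (z₋ = -23/19 - 2*sqrt(42)/19 lies outside).
z₊ is a simple zero of q(z) = 19*z^2 + 46*z + 19, so Res(1/q, z₊) = 1/q'(z₊) with q'(z) = 38*z + 46; and q'(z₊) = 19*(z₊ - z₋) = 4*sqrt(42).
Therefore J = (2/i) · 2πi · 1/(4*sqrt(42)) = 2*pi/(2*sqrt(42)) = sqrt(42)*pi/42

Final answer: sqrt(42)*pi/42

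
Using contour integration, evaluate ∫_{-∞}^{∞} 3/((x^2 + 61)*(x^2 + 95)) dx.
Let f(z) = 3/((z^2 + 61)*(z^2 + 95)). The denominator has no real zeros and deg Q - deg P = 4 ≥ 2, so the integral of f over the upper semicircle |z| = R tends to 0 as R → ∞. Closing the contour in the upper half-plane,
  ∫_{-∞}^{∞} f(x) dx = 2πi · Σ Res(f, z_k)  over the poles with Im z_k > 0.

Zeros of the denominator: z^2 + 95 = 0 gives z = ±sqrt(95)*I; z^2 + 61 = 0 gives z = ±sqrt(61)*I.
Upper half-plane: z = sqrt(61)*I, z = sqrt(95)*I (simple).

Each pole is a simple zero of Q(z) = z^4 + 156*z^2 + 5795, so Res(f, z₀) = P(z₀)/Q'(z₀) with P(z) = 3, Q'(z) = 4*z^3 + 312*z:
  Res(f, sqrt(61)*I) = (3)/(68*sqrt(61)*I) = -3*sqrt(61)*I/4148
  Res(f, sqrt(95)*I) = (3)/(-68*sqrt(95)*I) = 3*sqrt(95)*I/6460

Sum of residues: 3*I*(-95*sqrt(61) + 61*sqrt(95))/394060
∫_{-∞}^{∞} f(x) dx = 2πi · (3*I*(-95*sqrt(61) + 61*sqrt(95))/394060) = 3*pi*(-61*sqrt(95) + 95*sqrt(61))/197030

Final answer: 3*pi*(-61*sqrt(95) + 95*sqrt(61))/197030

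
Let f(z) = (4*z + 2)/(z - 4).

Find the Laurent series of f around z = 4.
Put w = z - (4), i.e. z = w + 4. The denominator is w, so it suffices to rewrite the numerator in powers of w.

P(z) = 4*z + 2
P(w + 4) = 18 + 4*w

Dividing each term by w:
  f = 18/w + 4

Substituting back w = z - 4:
  f(z) = 18/(z - 4) + 4

The series is finite because the numerator is a polynomial; the negative powers form the principal part, and the coefficient of 1/(z - 4) gives Res(f, 4) = 18.

Final answer: 18/(z - 4) + 4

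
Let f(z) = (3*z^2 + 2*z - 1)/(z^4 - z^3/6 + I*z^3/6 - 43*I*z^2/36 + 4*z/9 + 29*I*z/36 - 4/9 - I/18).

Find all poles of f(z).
{-1 - 2*I/3, -I/2, 1/2 + I, 2/3}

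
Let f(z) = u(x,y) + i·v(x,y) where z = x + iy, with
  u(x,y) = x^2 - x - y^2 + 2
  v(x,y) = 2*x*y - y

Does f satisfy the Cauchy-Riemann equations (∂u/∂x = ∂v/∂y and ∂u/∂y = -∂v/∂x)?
∂u/∂x = 2*x - 1
∂v/∂y = 2*x - 1
∂u/∂y = -2*y
∂v/∂x = 2*y
∂u/∂x = ∂v/∂y and ∂u/∂y = -∂v/∂x hold identically; f is analytic.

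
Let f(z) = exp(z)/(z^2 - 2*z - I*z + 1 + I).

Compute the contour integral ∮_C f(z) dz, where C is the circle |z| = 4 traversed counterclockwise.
By the residue theorem, ∮_C f(z) dz = 2πi · (sum of the residues of f at the poles inside |z| = 4).

The denominator factors as (z - 1)*(z - 1 - I), so the singularities of f are simple poles at z = 1, z = 1 + I.
  |1|² = 1 < 16 = 4², so this pole is inside the contour.
  |1 + I|² = 2 < 16 = 4², so this pole is inside the contour.

With P(z) = exp(z) and Q(z) = z^2 - 2*z - I*z + 1 + I, each pole is simple, so Res(f, z₀) = P(z₀)/Q'(z₀) with Q'(z) = 2*z - 2 - I.
  Res(f, 1) = P(1)/Q'(1) = (exp(1))/(-I) = exp(1)*I
  Res(f, 1 + I) = P(1 + I)/Q'(1 + I) = (exp(1 + I))/(I) = -I*exp(1 + I)

Sum of residues inside C: -I*exp(1 + I) + exp(1)*I
∮_C f(z) dz = 2πi · (-I*exp(1 + I) + exp(1)*I) = -2*exp(1)*pi + 2*pi*exp(1 + I)

Final answer: -2*exp(1)*pi + 2*pi*exp(1 + I)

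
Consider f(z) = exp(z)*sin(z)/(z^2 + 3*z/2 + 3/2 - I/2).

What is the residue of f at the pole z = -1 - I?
(2/17 - 8*I/17)*exp(-1 - I)*sin(1 + I)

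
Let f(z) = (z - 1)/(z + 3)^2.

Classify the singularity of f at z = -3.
Write f(z) = g(z)/(z + 3)^2 with g(z) = z - 1.
g is entire and g(-3) = -4 ≠ 0, so no factor of (z + 3) cancels: the Laurent expansion of f about z = -3 starts at the power -2, i.e. lim_{z→z₀} (z - z₀)^2 f(z) = -4 is finite and nonzero.
So z = -3 is a pole of order 2.

Final answer: pole of order 2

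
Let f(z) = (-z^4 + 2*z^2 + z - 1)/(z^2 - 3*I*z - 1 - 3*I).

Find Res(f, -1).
Write f(z) = P(z)/Q(z) with P(z) = -z^4 + 2*z^2 + z - 1 and Q(z) = z^2 - 3*I*z - 1 - 3*I.
The denominator factors as Q(z) = (z + 1)*(z - 1 - 3*I), so z = -1 is a simple zero of Q and P is analytic there; z = -1 is therefore a simple pole and
  Res(f, z₀) = P(z₀)/Q'(z₀).

Q'(z) = 2*z - 3*I, so Q'(-1) = -2 - 3*I.
P(-1) = -1.

Res(f, -1) = (-1)/(-2 - 3*I) = 2/13 - 3*I/13

Final answer: 2/13 - 3*I/13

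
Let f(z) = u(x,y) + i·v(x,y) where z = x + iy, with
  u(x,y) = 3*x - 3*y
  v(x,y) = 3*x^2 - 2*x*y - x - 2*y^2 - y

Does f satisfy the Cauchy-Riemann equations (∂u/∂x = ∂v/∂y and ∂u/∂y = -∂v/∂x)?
∂u/∂x = 3
∂v/∂y = -2*x - 4*y - 1
∂u/∂y = -3
∂v/∂x = 6*x - 2*y - 1
∂u/∂x ≠ ∂v/∂y and ∂u/∂y ≠ -∂v/∂x; the Cauchy-Riemann equations are not satisfied, so f is not analytic.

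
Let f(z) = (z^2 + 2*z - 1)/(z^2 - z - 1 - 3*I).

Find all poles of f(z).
The singularities of f are the zeros of the denominator. Factoring,
  z^2 - z - 1 - 3*I = (z + 1 + I)*(z - 2 - I)
so the candidates are z = -1 - I, z = 2 + I.

Check the numerator P(z) = z^2 + 2*z - 1 at each one:
  P(-1 - I) = -3 ≠ 0, so z = -1 - I is a (simple) pole.
  P(2 + I) = 6 + 6*I ≠ 0, so z = 2 + I is a (simple) pole.

Poles of f: {-1 - I, 2 + I}

Final answer: {-1 - I, 2 + I}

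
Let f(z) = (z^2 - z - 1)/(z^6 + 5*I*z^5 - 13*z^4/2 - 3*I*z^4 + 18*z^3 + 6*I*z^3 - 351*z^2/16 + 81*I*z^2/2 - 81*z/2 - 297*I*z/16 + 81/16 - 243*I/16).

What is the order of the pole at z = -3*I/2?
4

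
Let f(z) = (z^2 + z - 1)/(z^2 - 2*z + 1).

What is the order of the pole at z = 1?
Factor the denominator:
  z^2 - 2*z + 1 = (z - 1)^2

The numerator P(z) = z^2 + z - 1 has P(1) = 1 ≠ 0, so no factor of (z - 1) cancels.
Near z = 1 we can therefore write f(z) = g(z)/(z - 1)^2 with g analytic at 1 and g(1) ≠ 0 (g is just the numerator).

Hence z = 1 is a pole of order 2.

Final answer: 2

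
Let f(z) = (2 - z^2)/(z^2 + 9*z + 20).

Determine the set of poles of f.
The singularities of f are the zeros of the denominator. Factoring,
  z^2 + 9*z + 20 = (z + 5)*(z + 4)
so the candidates are z = -5, z = -4.

Check the numerator P(z) = 2 - z^2 at each one:
  P(-5) = -23 ≠ 0, so z = -5 is a (simple) pole.
  P(-4) = -14 ≠ 0, so z = -4 is a (simple) pole.

Poles of f: {-5, -4}

Final answer: {-5, -4}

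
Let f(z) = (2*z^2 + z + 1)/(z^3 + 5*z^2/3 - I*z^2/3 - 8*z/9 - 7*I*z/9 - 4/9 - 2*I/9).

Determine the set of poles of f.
The singularities of f are the zeros of the denominator. Factoring,
  z^3 + 5*z^2/3 - I*z^2/3 - 8*z/9 - 7*I*z/9 - 4/9 - 2*I/9 = (z + 1/3)*(z - 2/3 - I/3)*(z + 2)
so the candidates are z = -1/3, z = 2/3 + I/3, z = -2.

Check the numerator P(z) = 2*z^2 + z + 1 at each one:
  P(-1/3) = 8/9 ≠ 0, so z = -1/3 is a (simple) pole.
  P(2/3 + I/3) = 7/3 + 11*I/9 ≠ 0, so z = 2/3 + I/3 is a (simple) pole.
  P(-2) = 7 ≠ 0, so z = -2 is a (simple) pole.

Poles of f: {-2, -1/3, 2/3 + I/3}

Final answer: {-2, -1/3, 2/3 + I/3}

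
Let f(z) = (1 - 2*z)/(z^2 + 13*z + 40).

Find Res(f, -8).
-17/3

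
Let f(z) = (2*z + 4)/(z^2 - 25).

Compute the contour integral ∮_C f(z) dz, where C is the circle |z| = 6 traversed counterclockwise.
By the residue theorem, ∮_C f(z) dz = 2πi · (sum of the residues of f at the poles inside |z| = 6).

The denominator factors as (z - 5)*(z + 5), so the singularities of f are simple poles at z = 5, z = -5.
  |5|² = 25 < 36 = 6², so this pole is inside the contour.
  |-5|² = 25 < 36 = 6², so this pole is inside the contour.

With P(z) = 2*z + 4 and Q(z) = z^2 - 25, each pole is simple, so Res(f, z₀) = P(z₀)/Q'(z₀) with Q'(z) = 2*z.
  Res(f, 5) = P(5)/Q'(5) = (14)/(10) = 7/5
  Res(f, -5) = P(-5)/Q'(-5) = (-6)/(-10) = 3/5

Sum of residues inside C: 2
∮_C f(z) dz = 2πi · (2) = 4*I*pi

Final answer: 4*I*pi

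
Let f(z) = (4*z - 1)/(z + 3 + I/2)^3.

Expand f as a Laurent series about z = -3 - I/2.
Put w = z - (-3 - I/2), i.e. z = w - 3 - I/2. The denominator is w^3, so it suffices to rewrite the numerator in powers of w.

P(z) = 4*z - 1
P(w - 3 - I/2) = -13 - 2*I + 4*w

Dividing each term by w^3:
  f = (-13 - 2*I)/w^3 + 4/w^2

Substituting back w = z + 3 + I/2:
  f(z) = (-13 - 2*I)/(z + 3 + I/2)^3 + 4/(z + 3 + I/2)^2

The series is finite because the numerator is a polynomial; the negative powers form the principal part.

Final answer: (-13 - 2*I)/(z + 3 + I/2)^3 + 4/(z + 3 + I/2)^2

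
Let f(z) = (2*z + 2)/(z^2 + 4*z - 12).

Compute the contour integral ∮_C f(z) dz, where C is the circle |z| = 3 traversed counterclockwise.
By the residue theorem, ∮_C f(z) dz = 2πi · (sum of the residues of f at the poles inside |z| = 3).

The denominator factors as (z + 6)*(z - 2), so the singularities of f are simple poles at z = -6, z = 2.
  |-6|² = 36 > 9 = 3², so this pole is outside the contour.
  |2|² = 4 < 9 = 3², so this pole is inside the contour.

With P(z) = 2*z + 2 and Q(z) = z^2 + 4*z - 12, each pole is simple, so Res(f, z₀) = P(z₀)/Q'(z₀) with Q'(z) = 2*z + 4.
  Res(f, 2) = P(2)/Q'(2) = (6)/(8) = 3/4

∮_C f(z) dz = 2πi · (3/4) = 3*I*pi/2

Final answer: 3*I*pi/2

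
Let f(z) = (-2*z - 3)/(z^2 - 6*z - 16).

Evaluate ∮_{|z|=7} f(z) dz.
By the residue theorem, ∮_C f(z) dz = 2πi · (sum of the residues of f at the poles inside |z| = 7).

The denominator factors as (z - 8)*(z + 2), so the singularities of f are simple poles at z = 8, z = -2.
  |8|² = 64 > 49 = 7², so this pole is outside the contour.
  |-2|² = 4 < 49 = 7², so this pole is inside the contour.

With P(z) = -2*z - 3 and Q(z) = z^2 - 6*z - 16, each pole is simple, so Res(f, z₀) = P(z₀)/Q'(z₀) with Q'(z) = 2*z - 6.
  Res(f, -2) = P(-2)/Q'(-2) = (1)/(-10) = -1/10

∮_C f(z) dz = 2πi · (-1/10) = -I*pi/5

Final answer: -I*pi/5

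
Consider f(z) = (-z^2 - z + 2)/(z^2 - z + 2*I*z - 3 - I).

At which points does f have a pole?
The singularities of f are the zeros of the denominator. Factoring,
  z^2 - z + 2*I*z - 3 - I = (z + 1 + I)*(z - 2 + I)
so the candidates are z = -1 - I, z = 2 - I.

Check the numerator P(z) = -z^2 - z + 2 at each one:
  P(-1 - I) = 3 - I ≠ 0, so z = -1 - I is a (simple) pole.
  P(2 - I) = -3 + 5*I ≠ 0, so z = 2 - I is a (simple) pole.

Poles of f: {-1 - I, 2 - I}

Final answer: {-1 - I, 2 - I}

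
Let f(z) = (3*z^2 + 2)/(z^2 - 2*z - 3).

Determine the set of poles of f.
The singularities of f are the zeros of the denominator. Factoring,
  z^2 - 2*z - 3 = (z + 1)*(z - 3)
so the candidates are z = -1, z = 3.

Check the numerator P(z) = 3*z^2 + 2 at each one:
  P(-1) = 5 ≠ 0, so z = -1 is a (simple) pole.
  P(3) = 29 ≠ 0, so z = 3 is a (simple) pole.

Poles of f: {-1, 3}

Final answer: {-1, 3}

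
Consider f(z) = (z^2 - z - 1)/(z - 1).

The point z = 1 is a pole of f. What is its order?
1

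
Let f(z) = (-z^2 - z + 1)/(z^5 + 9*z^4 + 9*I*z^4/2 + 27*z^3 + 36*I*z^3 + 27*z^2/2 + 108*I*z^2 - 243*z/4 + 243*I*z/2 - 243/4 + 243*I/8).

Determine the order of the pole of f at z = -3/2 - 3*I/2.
Factor the denominator:
  z^5 + 9*z^4 + 9*I*z^4/2 + 27*z^3 + 36*I*z^3 + 27*z^2/2 + 108*I*z^2 - 243*z/4 + 243*I*z/2 - 243/4 + 243*I/8 = (z + 3/2 + 3*I/2)^4*(z + 3 - 3*I/2)

The numerator P(z) = -z^2 - z + 1 has P(-3/2 - 3*I/2) = 5/2 - 3*I ≠ 0, so no factor of (z + 3/2 + 3*I/2) cancels.
Near z = -3/2 - 3*I/2 we can therefore write f(z) = g(z)/(z + 3/2 + 3*I/2)^4 with g analytic at -3/2 - 3*I/2 and g(-3/2 - 3*I/2) ≠ 0 (g is the numerator divided by the remaining denominator factors).

Hence z = -3/2 - 3*I/2 is a pole of order 4.

Final answer: 4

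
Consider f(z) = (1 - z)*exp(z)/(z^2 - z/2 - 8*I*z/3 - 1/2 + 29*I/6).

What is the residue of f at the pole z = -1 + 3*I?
(-108/125 + 6*I/125)*exp(-1 + 3*I)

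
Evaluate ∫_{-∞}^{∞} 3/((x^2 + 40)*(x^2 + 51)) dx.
pi*(-20*sqrt(51) + 51*sqrt(10))/3740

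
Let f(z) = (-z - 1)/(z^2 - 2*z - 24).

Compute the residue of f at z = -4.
-3/10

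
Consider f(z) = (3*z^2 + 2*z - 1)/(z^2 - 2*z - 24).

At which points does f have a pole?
{-4, 6}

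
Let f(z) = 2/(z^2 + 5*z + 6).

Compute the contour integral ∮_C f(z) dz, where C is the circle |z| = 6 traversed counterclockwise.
By the residue theorem, ∮_C f(z) dz = 2πi · (sum of the residues of f at the poles inside |z| = 6).

The denominator factors as (z + 3)*(z + 2), so the singularities of f are simple poles at z = -3, z = -2.
  |-3|² = 9 < 36 = 6², so this pole is inside the contour.
  |-2|² = 4 < 36 = 6², so this pole is inside the contour.

With P(z) = 2 and Q(z) = z^2 + 5*z + 6, each pole is simple, so Res(f, z₀) = P(z₀)/Q'(z₀) with Q'(z) = 2*z + 5.
  Res(f, -3) = P(-3)/Q'(-3) = (2)/(-1) = -2
  Res(f, -2) = P(-2)/Q'(-2) = (2)/(1) = 2

Sum of residues inside C: 0
∮_C f(z) dz = 2πi · (0) = 0

Final answer: 0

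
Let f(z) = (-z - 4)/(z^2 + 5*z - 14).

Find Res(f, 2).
Write f(z) = P(z)/Q(z) with P(z) = -z - 4 and Q(z) = z^2 + 5*z - 14.
The denominator factors as Q(z) = (z - 2)*(z + 7), so z = 2 is a simple zero of Q and P is analytic there; z = 2 is therefore a simple pole and
  Res(f, z₀) = P(z₀)/Q'(z₀).

Q'(z) = 2*z + 5, so Q'(2) = 9.
P(2) = -6.

Res(f, 2) = (-6)/(9) = -2/3

Final answer: -2/3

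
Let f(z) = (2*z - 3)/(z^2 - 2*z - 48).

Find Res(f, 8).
Write f(z) = P(z)/Q(z) with P(z) = 2*z - 3 and Q(z) = z^2 - 2*z - 48.
The denominator factors as Q(z) = (z - 8)*(z + 6), so z = 8 is a simple zero of Q and P is analytic there; z = 8 is therefore a simple pole and
  Res(f, z₀) = P(z₀)/Q'(z₀).

Q'(z) = 2*z - 2, so Q'(8) = 14.
P(8) = 13.

Res(f, 8) = (13)/(14) = 13/14

Final answer: 13/14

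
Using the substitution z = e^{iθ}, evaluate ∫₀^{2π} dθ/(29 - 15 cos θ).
Call the integral J. The integrand is 2π-periodic and we integrate over a full period, so shifting θ does not change the value (θ → θ + π flips the sign of the trig term). Hence
  J = ∫₀^{2π} dθ/(29 + 15 cos θ).
Put z = e^{iθ}: then cos θ = (z + 1/z)/2, dθ = dz/(iz), and z runs once counterclockwise around |z| = 1:
  J = ∮_{|z|=1} 1/(29 + 15*(z + 1/z)/2) · dz/(iz) = (2/i) ∮_{|z|=1} dz/(15*z^2 + 58*z + 15).
The roots of 15*z^2 + 58*z + 15 are z = (-29 ± sqrt(29^2 - 15^2))/15, with sqrt(616) = 2*sqrt(154); their product is 1, so only z₊ = -29/15 + 2*sqrt(154)/15 lies inside the unit circle (z₋ = -29/15 - 2*sqrt(154)/15 lies outside).
z₊ is a simple zero of q(z) = 15*z^2 + 58*z + 15, so Res(1/q, z₊) = 1/q'(z₊) with q'(z) = 30*z + 58; and q'(z₊) = 15*(z₊ - z₋) = 4*sqrt(154).
Therefore J = (2/i) · 2πi · 1/(4*sqrt(154)) = 2*pi/(2*sqrt(154)) = sqrt(154)*pi/154

Final answer: sqrt(154)*pi/154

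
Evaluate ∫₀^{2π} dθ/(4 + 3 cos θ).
Let J = ∫₀^{2π} dθ/(4 + 3 cos θ).
Put z = e^{iθ}: then cos θ = (z + 1/z)/2, dθ = dz/(iz), and z runs once counterclockwise around |z| = 1:
  J = ∮_{|z|=1} 1/(4 + 3*(z + 1/z)/2) · dz/(iz) = (2/i) ∮_{|z|=1} dz/(3*z^2 + 8*z + 3).
The roots of 3*z^2 + 8*z + 3 are z = (-4 ± sqrt(4^2 - 3^2))/3, with sqrt(7) = sqrt(7); their product is 1, so only z₊ = -4/3 + sqrt(7)/3 lies inside the unit circle (z₋ = -4/3 - sqrt(7)/3 lies outside).
z₊ is a simple zero of q(z) = 3*z^2 + 8*z + 3, so Res(1/q, z₊) = 1/q'(z₊) with q'(z) = 6*z + 8; and q'(z₊) = 3*(z₊ - z₋) = 2*sqrt(7).
Therefore J = (2/i) · 2πi · 1/(2*sqrt(7)) = 2*pi/(sqrt(7)) = 2*sqrt(7)*pi/7

Final answer: 2*sqrt(7)*pi/7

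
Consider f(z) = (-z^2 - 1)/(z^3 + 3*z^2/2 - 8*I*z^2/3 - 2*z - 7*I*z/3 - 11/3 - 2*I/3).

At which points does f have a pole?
{-3/2 + 2*I, -1 - I/3, 1 + I}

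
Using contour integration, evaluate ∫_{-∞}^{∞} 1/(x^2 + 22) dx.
Let f(z) = 1/(z^2 + 22). The denominator has no real zeros and deg Q - deg P = 2 ≥ 2, so the integral of f over the upper semicircle |z| = R tends to 0 as R → ∞. Closing the contour in the upper half-plane,
  ∫_{-∞}^{∞} f(x) dx = 2πi · Σ Res(f, z_k)  over the poles with Im z_k > 0.

Zeros of the denominator: z^2 + 22 = 0 gives z = ±sqrt(22)*I.
Upper half-plane: z = sqrt(22)*I (simple).

Each pole is a simple zero of Q(z) = z^2 + 22, so Res(f, z₀) = P(z₀)/Q'(z₀) with P(z) = 1, Q'(z) = 2*z:
  Res(f, sqrt(22)*I) = (1)/(2*sqrt(22)*I) = -sqrt(22)*I/44

∫_{-∞}^{∞} f(x) dx = 2πi · (-sqrt(22)*I/44) = sqrt(22)*pi/22

Final answer: sqrt(22)*pi/22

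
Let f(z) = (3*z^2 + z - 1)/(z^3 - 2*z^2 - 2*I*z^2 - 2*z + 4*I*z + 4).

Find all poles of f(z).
{-1 + I, 1 + I, 2}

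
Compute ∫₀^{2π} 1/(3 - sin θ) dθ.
Call the integral J. The integrand is 2π-periodic and we integrate over a full period, so shifting θ does not change the value (θ → θ + π/2 turns sin θ into cos θ; θ → θ + π flips the sign of the trig term). Hence
  J = ∫₀^{2π} dθ/(3 + cos θ).
Put z = e^{iθ}: then cos θ = (z + 1/z)/2, dθ = dz/(iz), and z runs once counterclockwise around |z| = 1:
  J = ∮_{|z|=1} 1/(3 + (z + 1/z)/2) · dz/(iz) = (2/i) ∮_{|z|=1} dz/(z^2 + 6*z + 1).
The roots of z^2 + 6*z + 1 are z = (-3 ± sqrt(3^2 - 1^2)), with sqrt(8) = 2*sqrt(2); their product is 1, so only z₊ = -3 + 2*sqrt(2) lies inside the unit circle (z₋ = -3 - 2*sqrt(2) lies outside).
z₊ is a simple zero of q(z) = z^2 + 6*z + 1, so Res(1/q, z₊) = 1/q'(z₊) with q'(z) = 2*z + 6; and q'(z₊) = (z₊ - z₋) = 4*sqrt(2).
Therefore J = (2/i) · 2πi · 1/(4*sqrt(2)) = 2*pi/(2*sqrt(2)) = sqrt(2)*pi/2

Final answer: sqrt(2)*pi/2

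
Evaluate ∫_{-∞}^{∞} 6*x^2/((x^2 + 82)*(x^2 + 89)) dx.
6*pi*(-sqrt(82) + sqrt(89))/7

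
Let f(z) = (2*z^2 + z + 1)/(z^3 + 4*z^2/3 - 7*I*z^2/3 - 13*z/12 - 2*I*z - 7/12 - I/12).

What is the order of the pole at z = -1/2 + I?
Factor the denominator:
  z^3 + 4*z^2/3 - 7*I*z^2/3 - 13*z/12 - 2*I*z - 7/12 - I/12 = (z + 1/2 - I)^2*(z + 1/3 - I/3)

The numerator P(z) = 2*z^2 + z + 1 has P(-1/2 + I) = -1 - I ≠ 0, so no factor of (z + 1/2 - I) cancels.
Near z = -1/2 + I we can therefore write f(z) = g(z)/(z + 1/2 - I)^2 with g analytic at -1/2 + I and g(-1/2 + I) ≠ 0 (g is the numerator divided by the remaining denominator factors).

Hence z = -1/2 + I is a pole of order 2.

Final answer: 2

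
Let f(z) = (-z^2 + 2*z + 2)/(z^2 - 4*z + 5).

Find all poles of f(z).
The singularities of f are the zeros of the denominator. Factoring,
  z^2 - 4*z + 5 = (z - 2 - I)*(z - 2 + I)
so the candidates are z = 2 + I, z = 2 - I.

Check the numerator P(z) = -z^2 + 2*z + 2 at each one:
  P(2 + I) = 3 - 2*I ≠ 0, so z = 2 + I is a (simple) pole.
  P(2 - I) = 3 + 2*I ≠ 0, so z = 2 - I is a (simple) pole.

Poles of f: {2 - I, 2 + I}

Final answer: {2 - I, 2 + I}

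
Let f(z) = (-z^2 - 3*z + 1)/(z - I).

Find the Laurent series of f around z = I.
Put w = z - (I), i.e. z = w + I. The denominator is w, so it suffices to rewrite the numerator in powers of w.

P(z) = -z^2 - 3*z + 1
P(w + I) = 2 - 3*I + (-3 - 2*I)*w - w^2

Dividing each term by w:
  f = (2 - 3*I)/w - 3 - 2*I - w

Substituting back w = z - I:
  f(z) = (2 - 3*I)/(z - I) - 3 - 2*I - (z - I)

The series is finite because the numerator is a polynomial; the negative powers form the principal part, and the coefficient of 1/(z - I) gives Res(f, I) = 2 - 3*I.

Final answer: (2 - 3*I)/(z - I) - 3 - 2*I - (z - I)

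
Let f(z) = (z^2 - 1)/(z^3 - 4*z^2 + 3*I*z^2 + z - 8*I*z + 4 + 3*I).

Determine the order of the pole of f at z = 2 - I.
2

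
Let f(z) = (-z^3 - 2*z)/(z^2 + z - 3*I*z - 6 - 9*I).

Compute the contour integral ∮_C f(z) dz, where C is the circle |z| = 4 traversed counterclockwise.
6*pi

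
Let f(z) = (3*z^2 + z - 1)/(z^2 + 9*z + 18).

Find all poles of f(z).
{-6, -3}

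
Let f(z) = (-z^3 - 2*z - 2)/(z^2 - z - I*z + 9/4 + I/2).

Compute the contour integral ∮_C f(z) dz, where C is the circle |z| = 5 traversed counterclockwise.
pi*(3 + I/2)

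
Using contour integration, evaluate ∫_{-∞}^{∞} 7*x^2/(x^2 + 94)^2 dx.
Let f(z) = 7*z^2/(z^2 + 94)^2. The denominator has no real zeros and deg Q - deg P = 2 ≥ 2, so the integral of f over the upper semicircle |z| = R tends to 0 as R → ∞. Closing the contour in the upper half-plane,
  ∫_{-∞}^{∞} f(x) dx = 2πi · Σ Res(f, z_k)  over the poles with Im z_k > 0.

Zeros of the denominator: z^2 + 94 = 0 gives z = ±sqrt(94)*I.
Upper half-plane: z = sqrt(94)*I (a pole of order 2).

Write f(z) = g(z)/(z - sqrt(94)*I)^2 with g(z) = 7*z^2/(z + sqrt(94)*I)^2. For a double pole, Res(f, z₀) = g'(z₀):
  g'(z) = 14*sqrt(94)*I*z/(z + sqrt(94)*I)^3
  Res(f, sqrt(94)*I) = g'(sqrt(94)*I) = -7*sqrt(94)*I/376

∫_{-∞}^{∞} f(x) dx = 2πi · (-7*sqrt(94)*I/376) = 7*sqrt(94)*pi/188

Final answer: 7*sqrt(94)*pi/188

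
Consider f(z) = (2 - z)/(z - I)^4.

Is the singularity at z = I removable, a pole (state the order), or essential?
Write f(z) = g(z)/(z - I)^4 with g(z) = 2 - z.
g is entire and g(I) = 2 - I ≠ 0, so no factor of (z - I) cancels: the Laurent expansion of f about z = I starts at the power -4, i.e. lim_{z→z₀} (z - z₀)^4 f(z) = 2 - I is finite and nonzero.
So z = I is a pole of order 4.

Final answer: pole of order 4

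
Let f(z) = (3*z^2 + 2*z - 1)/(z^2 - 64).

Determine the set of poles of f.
{-8, 8}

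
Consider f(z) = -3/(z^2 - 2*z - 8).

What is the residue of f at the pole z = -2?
1/2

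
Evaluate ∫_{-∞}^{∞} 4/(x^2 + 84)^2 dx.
Let f(z) = 4/(z^2 + 84)^2. The denominator has no real zeros and deg Q - deg P = 4 ≥ 2, so the integral of f over the upper semicircle |z| = R tends to 0 as R → ∞. Closing the contour in the upper half-plane,
  ∫_{-∞}^{∞} f(x) dx = 2πi · Σ Res(f, z_k)  over the poles with Im z_k > 0.

Zeros of the denominator: z^2 + 84 = 0 gives z = ±2*sqrt(21)*I.
Upper half-plane: z = 2*sqrt(21)*I (a pole of order 2).

Write f(z) = g(z)/(z - 2*sqrt(21)*I)^2 with g(z) = 4/(z + 2*sqrt(21)*I)^2. For a double pole, Res(f, z₀) = g'(z₀):
  g'(z) = -8/(z + 2*sqrt(21)*I)^3
  Res(f, 2*sqrt(21)*I) = g'(2*sqrt(21)*I) = -sqrt(21)*I/3528

∫_{-∞}^{∞} f(x) dx = 2πi · (-sqrt(21)*I/3528) = sqrt(21)*pi/1764

Final answer: sqrt(21)*pi/1764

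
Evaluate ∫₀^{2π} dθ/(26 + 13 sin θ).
2*sqrt(3)*pi/39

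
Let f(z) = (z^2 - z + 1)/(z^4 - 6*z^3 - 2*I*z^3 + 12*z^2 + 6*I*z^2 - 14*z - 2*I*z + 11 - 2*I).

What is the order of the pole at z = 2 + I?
3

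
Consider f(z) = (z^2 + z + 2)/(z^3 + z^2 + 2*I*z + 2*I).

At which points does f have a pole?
The singularities of f are the zeros of the denominator. Factoring,
  z^3 + z^2 + 2*I*z + 2*I = (z - 1 + I)*(z + 1 - I)*(z + 1)
so the candidates are z = 1 - I, z = -1 + I, z = -1.

Check the numerator P(z) = z^2 + z + 2 at each one:
  P(1 - I) = 3 - 3*I ≠ 0, so z = 1 - I is a (simple) pole.
  P(-1 + I) = 1 - I ≠ 0, so z = -1 + I is a (simple) pole.
  P(-1) = 2 ≠ 0, so z = -1 is a (simple) pole.

Poles of f: {-1, -1 + I, 1 - I}

Final answer: {-1, -1 + I, 1 - I}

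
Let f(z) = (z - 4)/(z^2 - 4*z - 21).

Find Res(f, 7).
Write f(z) = P(z)/Q(z) with P(z) = z - 4 and Q(z) = z^2 - 4*z - 21.
The denominator factors as Q(z) = (z + 3)*(z - 7), so z = 7 is a simple zero of Q and P is analytic there; z = 7 is therefore a simple pole and
  Res(f, z₀) = P(z₀)/Q'(z₀).

Q'(z) = 2*z - 4, so Q'(7) = 10.
P(7) = 3.

Res(f, 7) = (3)/(10) = 3/10

Final answer: 3/10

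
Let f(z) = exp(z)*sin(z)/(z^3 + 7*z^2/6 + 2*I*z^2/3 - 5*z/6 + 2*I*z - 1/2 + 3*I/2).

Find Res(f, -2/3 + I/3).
Write f(z) = P(z)/Q(z) with P(z) = exp(z)*sin(z) and Q(z) = z^3 + 7*z^2/6 + 2*I*z^2/3 - 5*z/6 + 2*I*z - 1/2 + 3*I/2.
The denominator factors as Q(z) = (z + 3/2)*(z - 1 + I)*(z + 2/3 - I/3), so z = -2/3 + I/3 is a simple zero of Q and P is analytic there; z = -2/3 + I/3 is therefore a simple pole and
  Res(f, z₀) = P(z₀)/Q'(z₀).

Q'(z) = 3*z^2 + 7*z/3 + 4*I*z/3 - 5/6 + 2*I, so Q'(-2/3 + I/3) = -11/6 + 5*I/9.
P(-2/3 + I/3) = -exp(-2/3 + I/3)*sin(2/3 - I/3).

Res(f, -2/3 + I/3) = (-exp(-2/3 + I/3)*sin(2/3 - I/3))/(-11/6 + 5*I/9) = (594/1189 + 180*I/1189)*exp(-2/3 + I/3)*sin(2/3 - I/3)

Final answer: (594/1189 + 180*I/1189)*exp(-2/3 + I/3)*sin(2/3 - I/3)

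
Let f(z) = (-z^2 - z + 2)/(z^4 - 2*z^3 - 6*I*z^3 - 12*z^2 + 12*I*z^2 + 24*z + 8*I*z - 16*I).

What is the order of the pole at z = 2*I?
Factor the denominator:
  z^4 - 2*z^3 - 6*I*z^3 - 12*z^2 + 12*I*z^2 + 24*z + 8*I*z - 16*I = (z - 2*I)^3*(z - 2)

The numerator P(z) = -z^2 - z + 2 has P(2*I) = 6 - 2*I ≠ 0, so no factor of (z - 2*I) cancels.
Near z = 2*I we can therefore write f(z) = g(z)/(z - 2*I)^3 with g analytic at 2*I and g(2*I) ≠ 0 (g is the numerator divided by the remaining denominator factors).

Hence z = 2*I is a pole of order 3.

Final answer: 3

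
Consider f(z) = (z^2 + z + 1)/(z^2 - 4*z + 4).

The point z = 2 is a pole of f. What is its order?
Factor the denominator:
  z^2 - 4*z + 4 = (z - 2)^2

The numerator P(z) = z^2 + z + 1 has P(2) = 7 ≠ 0, so no factor of (z - 2) cancels.
Near z = 2 we can therefore write f(z) = g(z)/(z - 2)^2 with g analytic at 2 and g(2) ≠ 0 (g is just the numerator).

Hence z = 2 is a pole of order 2.

Final answer: 2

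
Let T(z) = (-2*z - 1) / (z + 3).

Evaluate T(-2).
3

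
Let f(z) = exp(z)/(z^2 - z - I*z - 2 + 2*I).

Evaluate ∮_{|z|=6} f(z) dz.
By the residue theorem, ∮_C f(z) dz = 2πi · (sum of the residues of f at the poles inside |z| = 6).

The denominator factors as (z - 2)*(z + 1 - I), so the singularities of f are simple poles at z = 2, z = -1 + I.
  |2|² = 4 < 36 = 6², so this pole is inside the contour.
  |-1 + I|² = 2 < 36 = 6², so this pole is inside the contour.

With P(z) = exp(z) and Q(z) = z^2 - z - I*z - 2 + 2*I, each pole is simple, so Res(f, z₀) = P(z₀)/Q'(z₀) with Q'(z) = 2*z - 1 - I.
  Res(f, 2) = P(2)/Q'(2) = (exp(2))/(3 - I) = (3/10 + I/10)*exp(2)
  Res(f, -1 + I) = P(-1 + I)/Q'(-1 + I) = (exp(-1 + I))/(-3 + I) = (-3/10 - I/10)*exp(-1 + I)

Sum of residues inside C: (-3/10 - I/10)*exp(-1 + I) + (3/10 + I/10)*exp(2)
∮_C f(z) dz = 2πi · ((-3/10 - I/10)*exp(-1 + I) + (3/10 + I/10)*exp(2)) = pi*(1/5 - 3*I/5)*exp(-1 + I) + pi*(-1/5 + 3*I/5)*exp(2)

Final answer: pi*(1/5 - 3*I/5)*exp(-1 + I) + pi*(-1/5 + 3*I/5)*exp(2)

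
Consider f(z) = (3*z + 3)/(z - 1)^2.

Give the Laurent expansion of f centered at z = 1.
Put w = z - (1), i.e. z = w + 1. The denominator is w^2, so it suffices to rewrite the numerator in powers of w.

P(z) = 3*z + 3
P(w + 1) = 6 + 3*w

Dividing each term by w^2:
  f = 6/w^2 + 3/w

Substituting back w = z - 1:
  f(z) = 6/(z - 1)^2 + 3/(z - 1)

The series is finite because the numerator is a polynomial; the negative powers form the principal part, and the coefficient of 1/(z - 1) gives Res(f, 1) = 3.

Final answer: 6/(z - 1)^2 + 3/(z - 1)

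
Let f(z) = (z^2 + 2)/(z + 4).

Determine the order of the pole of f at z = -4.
1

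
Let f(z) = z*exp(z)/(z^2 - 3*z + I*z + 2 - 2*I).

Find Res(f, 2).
Write f(z) = P(z)/Q(z) with P(z) = z*exp(z) and Q(z) = z^2 - 3*z + I*z + 2 - 2*I.
The denominator factors as Q(z) = (z - 1 + I)*(z - 2), so z = 2 is a simple zero of Q and P is analytic there; z = 2 is therefore a simple pole and
  Res(f, z₀) = P(z₀)/Q'(z₀).

Q'(z) = 2*z - 3 + I, so Q'(2) = 1 + I.
P(2) = 2*exp(2).

Res(f, 2) = (2*exp(2))/(1 + I) = (1 - I)*exp(2)

Final answer: (1 - I)*exp(2)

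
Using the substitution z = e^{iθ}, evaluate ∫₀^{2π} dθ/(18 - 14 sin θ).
Call the integral J. The integrand is 2π-periodic and we integrate over a full period, so shifting θ does not change the value (θ → θ + π/2 turns sin θ into cos θ; θ → θ + π flips the sign of the trig term). Hence
  J = ∫₀^{2π} dθ/(18 + 14 cos θ).
Put z = e^{iθ}: then cos θ = (z + 1/z)/2, dθ = dz/(iz), and z runs once counterclockwise around |z| = 1:
  J = ∮_{|z|=1} 1/(18 + 14*(z + 1/z)/2) · dz/(iz) = (2/i) ∮_{|z|=1} dz/(14*z^2 + 36*z + 14).
The roots of 14*z^2 + 36*z + 14 are z = (-18 ± sqrt(18^2 - 14^2))/14, with sqrt(128) = 8*sqrt(2); their product is 1, so only z₊ = -9/7 + 4*sqrt(2)/7 lies inside the unit circle (z₋ = -9/7 - 4*sqrt(2)/7 lies outside).
z₊ is a simple zero of q(z) = 14*z^2 + 36*z + 14, so Res(1/q, z₊) = 1/q'(z₊) with q'(z) = 28*z + 36; and q'(z₊) = 14*(z₊ - z₋) = 16*sqrt(2).
Therefore J = (2/i) · 2πi · 1/(16*sqrt(2)) = 2*pi/(8*sqrt(2)) = sqrt(2)*pi/8

Final answer: sqrt(2)*pi/8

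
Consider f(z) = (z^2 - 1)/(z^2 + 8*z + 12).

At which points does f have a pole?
The singularities of f are the zeros of the denominator. Factoring,
  z^2 + 8*z + 12 = (z + 6)*(z + 2)
so the candidates are z = -6, z = -2.

Check the numerator P(z) = z^2 - 1 at each one:
  P(-6) = 35 ≠ 0, so z = -6 is a (simple) pole.
  P(-2) = 3 ≠ 0, so z = -2 is a (simple) pole.

Poles of f: {-6, -2}

Final answer: {-6, -2}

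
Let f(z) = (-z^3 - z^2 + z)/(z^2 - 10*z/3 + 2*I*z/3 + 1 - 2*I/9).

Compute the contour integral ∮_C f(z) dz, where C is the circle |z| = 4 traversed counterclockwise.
By the residue theorem, ∮_C f(z) dz = 2πi · (sum of the residues of f at the poles inside |z| = 4).

The denominator factors as (z - 1/3)*(z - 3 + 2*I/3), so the singularities of f are simple poles at z = 1/3, z = 3 - 2*I/3.
  |1/3|² = 1/9 < 16 = 4², so this pole is inside the contour.
  |3 - 2*I/3|² = 85/9 < 16 = 4², so this pole is inside the contour.

With P(z) = -z^3 - z^2 + z and Q(z) = z^2 - 10*z/3 + 2*I*z/3 + 1 - 2*I/9, each pole is simple, so Res(f, z₀) = P(z₀)/Q'(z₀) with Q'(z) = 2*z - 10/3 + 2*I/3.
  Res(f, 1/3) = P(1/3)/Q'(1/3) = (5/27)/(-8/3 + 2*I/3) = -10/153 - 5*I/306
  Res(f, 3 - 2*I/3) = P(3 - 2*I/3)/Q'(3 - 2*I/3) = (-257/9 + 568*I/27)/(8/3 - 2*I/3) = -1826/153 + 1501*I/306

Sum of residues inside C: -12 + 44*I/9
∮_C f(z) dz = 2πi · (-12 + 44*I/9) = pi*(-88/9 - 24*I)

Final answer: pi*(-88/9 - 24*I)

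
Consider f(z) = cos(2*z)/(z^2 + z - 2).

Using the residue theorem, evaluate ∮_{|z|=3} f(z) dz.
By the residue theorem, ∮_C f(z) dz = 2πi · (sum of the residues of f at the poles inside |z| = 3).

The denominator factors as (z + 2)*(z - 1), so the singularities of f are simple poles at z = -2, z = 1.
  |-2|² = 4 < 9 = 3², so this pole is inside the contour.
  |1|² = 1 < 9 = 3², so this pole is inside the contour.

With P(z) = cos(2*z) and Q(z) = z^2 + z - 2, each pole is simple, so Res(f, z₀) = P(z₀)/Q'(z₀) with Q'(z) = 2*z + 1.
  Res(f, -2) = P(-2)/Q'(-2) = (cos(4))/(-3) = -cos(4)/3
  Res(f, 1) = P(1)/Q'(1) = (cos(2))/(3) = cos(2)/3

Sum of residues inside C: cos(2)/3 - cos(4)/3
∮_C f(z) dz = 2πi · (cos(2)/3 - cos(4)/3) = 2*I*pi*cos(2)/3 - 2*I*pi*cos(4)/3

Final answer: 2*I*pi*cos(2)/3 - 2*I*pi*cos(4)/3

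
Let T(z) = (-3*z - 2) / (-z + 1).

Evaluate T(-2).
Substitute z = -2:
  numerator:   -3*(-2) - 2 = 4
  denominator: -(-2) + 1 = 3
T(-2) = (4)/(3) = 4/3

Final answer: 4/3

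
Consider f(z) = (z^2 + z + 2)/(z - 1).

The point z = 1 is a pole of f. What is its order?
Factor the denominator:
  z - 1 = (z - 1)

The numerator P(z) = z^2 + z + 2 has P(1) = 4 ≠ 0, so no factor of (z - 1) cancels.
Near z = 1 we can therefore write f(z) = g(z)/(z - 1) with g analytic at 1 and g(1) ≠ 0 (g is just the numerator).

Hence z = 1 is a pole of order 1.

Final answer: 1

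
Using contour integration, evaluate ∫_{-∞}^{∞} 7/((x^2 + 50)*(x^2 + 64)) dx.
Let f(z) = 7/((z^2 + 50)*(z^2 + 64)). The denominator has no real zeros and deg Q - deg P = 4 ≥ 2, so the integral of f over the upper semicircle |z| = R tends to 0 as R → ∞. Closing the contour in the upper half-plane,
  ∫_{-∞}^{∞} f(x) dx = 2πi · Σ Res(f, z_k)  over the poles with Im z_k > 0.

Zeros of the denominator: z^2 + 64 = 0 gives z = ±8*I; z^2 + 50 = 0 gives z = ±5*sqrt(2)*I.
Upper half-plane: z = 8*I, z = 5*sqrt(2)*I (simple).

Each pole is a simple zero of Q(z) = z^4 + 114*z^2 + 3200, so Res(f, z₀) = P(z₀)/Q'(z₀) with P(z) = 7, Q'(z) = 4*z^3 + 228*z:
  Res(f, 8*I) = (7)/(-224*I) = I/32
  Res(f, 5*sqrt(2)*I) = (7)/(140*sqrt(2)*I) = -sqrt(2)*I/40

Sum of residues: I*(5 - 4*sqrt(2))/160
∫_{-∞}^{∞} f(x) dx = 2πi · (I*(5 - 4*sqrt(2))/160) = pi*(-5 + 4*sqrt(2))/80

Final answer: pi*(-5 + 4*sqrt(2))/80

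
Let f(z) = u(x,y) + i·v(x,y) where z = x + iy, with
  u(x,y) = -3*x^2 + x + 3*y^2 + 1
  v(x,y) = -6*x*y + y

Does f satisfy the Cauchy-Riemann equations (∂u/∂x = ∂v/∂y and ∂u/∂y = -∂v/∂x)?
∂u/∂x = 1 - 6*x
∂v/∂y = 1 - 6*x
∂u/∂y = 6*y
∂v/∂x = -6*y
∂u/∂x = ∂v/∂y and ∂u/∂y = -∂v/∂x hold identically; f is analytic.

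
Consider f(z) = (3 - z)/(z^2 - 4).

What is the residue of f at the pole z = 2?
Write f(z) = P(z)/Q(z) with P(z) = 3 - z and Q(z) = z^2 - 4.
The denominator factors as Q(z) = (z + 2)*(z - 2), so z = 2 is a simple zero of Q and P is analytic there; z = 2 is therefore a simple pole and
  Res(f, z₀) = P(z₀)/Q'(z₀).

Q'(z) = 2*z, so Q'(2) = 4.
P(2) = 1.

Res(f, 2) = (1)/(4) = 1/4

Final answer: 1/4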